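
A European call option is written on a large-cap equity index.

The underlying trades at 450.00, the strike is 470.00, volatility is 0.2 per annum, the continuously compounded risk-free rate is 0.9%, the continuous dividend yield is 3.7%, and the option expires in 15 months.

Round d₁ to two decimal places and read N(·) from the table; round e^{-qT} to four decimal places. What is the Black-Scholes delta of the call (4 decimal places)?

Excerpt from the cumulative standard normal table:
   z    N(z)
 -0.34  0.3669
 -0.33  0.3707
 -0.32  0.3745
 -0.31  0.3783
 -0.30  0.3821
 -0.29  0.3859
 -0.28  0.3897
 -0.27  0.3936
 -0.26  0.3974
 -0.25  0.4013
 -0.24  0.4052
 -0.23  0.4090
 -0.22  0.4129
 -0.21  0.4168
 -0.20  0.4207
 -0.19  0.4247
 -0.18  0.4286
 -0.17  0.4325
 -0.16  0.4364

T = 1.25;  σ√T = 0.2236
d₁ = [ln(450/470) + (0.009 − 0.037 + 0.2²/2)·1.25] / 0.2236 = [-0.0435 − 0.0100] / 0.2236 = -0.2392 → -0.24
N(d₁) = N(-0.24) = 0.4052
Δ_call = e^(−qT)·N(d₁) = 0.9548·0.4052 = 0.3869

0.3869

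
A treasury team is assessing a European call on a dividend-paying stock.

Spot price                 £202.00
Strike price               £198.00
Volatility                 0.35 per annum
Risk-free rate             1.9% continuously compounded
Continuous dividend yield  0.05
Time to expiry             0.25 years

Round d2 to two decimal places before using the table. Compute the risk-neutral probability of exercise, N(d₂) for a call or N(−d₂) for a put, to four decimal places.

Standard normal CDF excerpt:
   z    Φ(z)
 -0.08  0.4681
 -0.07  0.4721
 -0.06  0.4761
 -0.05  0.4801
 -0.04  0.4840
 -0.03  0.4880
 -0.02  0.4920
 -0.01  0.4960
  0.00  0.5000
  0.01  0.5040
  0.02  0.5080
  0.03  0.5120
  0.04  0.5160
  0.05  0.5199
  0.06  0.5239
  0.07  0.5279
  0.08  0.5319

0.4920

T = 0.25;  σ√T = 0.1750
ln(S/K) + (r − q + σ²/2)T = ln(202/198) + (0.019 − 0.05 + 0.35²/2)·0.25 = 0.0200 + 0.0076 = 0.0276
d₁ = 0.0276 / 0.1750 = 0.1575 → 0.16
d₂ = d₁ − σ√T = 0.1575 − 0.1750 = -0.0175 → -0.02
Risk-neutral Pr[S_T > K] = N(d₂) = N(-0.02) = 0.4920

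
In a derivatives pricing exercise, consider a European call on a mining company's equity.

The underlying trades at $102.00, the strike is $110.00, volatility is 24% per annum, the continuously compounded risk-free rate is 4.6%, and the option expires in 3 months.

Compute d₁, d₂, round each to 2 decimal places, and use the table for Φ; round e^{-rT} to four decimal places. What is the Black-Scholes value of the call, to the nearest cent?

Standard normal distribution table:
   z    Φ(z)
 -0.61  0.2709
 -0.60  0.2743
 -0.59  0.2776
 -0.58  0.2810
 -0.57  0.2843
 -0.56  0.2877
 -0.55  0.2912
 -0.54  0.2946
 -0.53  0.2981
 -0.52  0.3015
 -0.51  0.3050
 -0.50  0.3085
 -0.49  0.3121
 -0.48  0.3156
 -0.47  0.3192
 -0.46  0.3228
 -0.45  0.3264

$2.37

T = 0.25;  σ√T = 0.1200
d₁ = [ln(102/110) + (0.046 + 0.24²/2)·0.25] / 0.1200 = [-0.0755 + 0.0187] / 0.1200 = -0.4734 ≈ -0.47
d₂ = d₁ − σ√T = -0.4734 − 0.1200 = -0.5934 ≈ -0.59
exp(−rT) = exp(−0.046·0.25) = 0.9886
N(d₁) = N(-0.47) = 0.3192;  N(d₂) = N(-0.59) = 0.2776
C = 102·0.3192 − 110·0.9886·0.2776 = 32.5584 − 30.1879 = 2.3705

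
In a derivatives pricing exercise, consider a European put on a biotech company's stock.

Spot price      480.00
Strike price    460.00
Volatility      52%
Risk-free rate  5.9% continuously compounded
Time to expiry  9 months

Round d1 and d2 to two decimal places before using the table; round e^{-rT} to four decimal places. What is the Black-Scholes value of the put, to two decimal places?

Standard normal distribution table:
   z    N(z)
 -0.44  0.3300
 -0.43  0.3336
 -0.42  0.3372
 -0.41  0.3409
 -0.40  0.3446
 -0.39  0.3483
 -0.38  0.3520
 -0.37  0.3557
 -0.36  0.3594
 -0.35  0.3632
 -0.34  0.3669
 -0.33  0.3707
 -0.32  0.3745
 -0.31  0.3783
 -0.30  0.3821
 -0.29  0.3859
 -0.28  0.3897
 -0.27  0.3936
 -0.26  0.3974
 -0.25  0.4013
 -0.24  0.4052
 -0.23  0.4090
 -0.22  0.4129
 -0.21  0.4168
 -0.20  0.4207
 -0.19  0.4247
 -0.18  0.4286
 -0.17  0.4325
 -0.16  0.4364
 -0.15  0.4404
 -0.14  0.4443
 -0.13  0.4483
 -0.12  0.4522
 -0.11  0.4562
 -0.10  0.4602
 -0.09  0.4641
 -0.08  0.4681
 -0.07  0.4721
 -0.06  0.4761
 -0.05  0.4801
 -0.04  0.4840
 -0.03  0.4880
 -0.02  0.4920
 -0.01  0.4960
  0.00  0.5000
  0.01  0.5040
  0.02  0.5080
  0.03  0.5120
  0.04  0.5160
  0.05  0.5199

σ√T = 0.52·√0.75 = 0.4503
d₁ = [ln(480/460) + (0.059 + 0.52²/2)·0.75] / 0.4503 = [0.0426 + 0.1457] / 0.4503 = 0.4179 ≈ 0.42
d₂ = d₁ − σ√T = 0.4179 − 0.4503 = -0.0324 ≈ -0.03
exp(−rT) = exp(−0.059·0.75) = 0.9567
P = 460·0.9567·N(0.03) − 480·N(-0.42) = 460·0.9567·0.5120 − 480·0.3372 = 225.3220 − 161.8560 = 63.4660

63.47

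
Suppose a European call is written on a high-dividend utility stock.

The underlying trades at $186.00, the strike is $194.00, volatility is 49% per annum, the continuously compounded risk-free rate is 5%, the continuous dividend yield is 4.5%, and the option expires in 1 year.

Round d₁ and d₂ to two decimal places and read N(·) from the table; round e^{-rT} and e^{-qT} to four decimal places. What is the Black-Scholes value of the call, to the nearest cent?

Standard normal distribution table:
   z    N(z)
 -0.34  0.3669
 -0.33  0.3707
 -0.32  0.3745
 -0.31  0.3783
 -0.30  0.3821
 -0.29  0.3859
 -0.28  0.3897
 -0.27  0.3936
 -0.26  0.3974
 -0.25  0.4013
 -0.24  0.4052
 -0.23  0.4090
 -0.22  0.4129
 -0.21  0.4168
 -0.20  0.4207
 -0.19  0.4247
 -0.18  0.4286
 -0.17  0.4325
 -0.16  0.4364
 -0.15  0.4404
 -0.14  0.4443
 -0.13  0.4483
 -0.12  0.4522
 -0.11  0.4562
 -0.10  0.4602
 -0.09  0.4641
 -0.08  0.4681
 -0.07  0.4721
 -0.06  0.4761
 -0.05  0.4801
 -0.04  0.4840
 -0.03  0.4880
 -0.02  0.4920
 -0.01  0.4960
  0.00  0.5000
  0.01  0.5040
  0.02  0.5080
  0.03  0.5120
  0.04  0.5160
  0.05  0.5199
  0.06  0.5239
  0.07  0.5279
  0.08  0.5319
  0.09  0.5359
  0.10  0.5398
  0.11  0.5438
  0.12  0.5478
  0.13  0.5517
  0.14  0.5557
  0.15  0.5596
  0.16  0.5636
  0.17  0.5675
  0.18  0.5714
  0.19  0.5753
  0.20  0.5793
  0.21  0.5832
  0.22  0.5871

$31.80

T = 1;  σ√T = 0.4900
d₁ = [ln(186/194) + (0.05 − 0.045 + ½·0.49²)·1] / (σ√T) = (-0.0421 + 0.1250) / 0.4900 = 0.1693 → 0.17
d₂ = 0.1693 − 0.4900 = -0.3207 → -0.32
exp(−qT) = exp(−0.045·1) = 0.9560;  exp(−rT) = exp(−0.05·1) = 0.9512
N(d₁) = N(0.17) = 0.5675;  N(d₂) = N(-0.32) = 0.3745
C = 186·0.9560·0.5675 − 194·0.9512·0.3745 = 100.9106 − 69.1075 = 31.8030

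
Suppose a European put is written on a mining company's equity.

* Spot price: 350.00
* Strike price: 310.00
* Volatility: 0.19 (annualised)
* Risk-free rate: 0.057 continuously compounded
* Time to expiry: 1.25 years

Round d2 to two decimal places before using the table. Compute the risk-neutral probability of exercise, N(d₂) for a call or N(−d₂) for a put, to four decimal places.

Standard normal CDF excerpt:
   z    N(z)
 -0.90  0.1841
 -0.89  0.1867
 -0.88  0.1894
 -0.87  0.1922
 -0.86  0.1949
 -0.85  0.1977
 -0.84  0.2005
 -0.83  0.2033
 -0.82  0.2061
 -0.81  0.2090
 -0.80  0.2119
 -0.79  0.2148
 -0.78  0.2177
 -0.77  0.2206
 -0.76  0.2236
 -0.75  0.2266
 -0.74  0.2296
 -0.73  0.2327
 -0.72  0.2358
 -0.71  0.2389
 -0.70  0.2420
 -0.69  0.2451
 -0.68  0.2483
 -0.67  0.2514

0.2119

σ√T = 0.19 × 1.1180 = 0.2124
d₁ = [ln(350/310) + (0.057 + 0.19²/2)·1.25] / 0.2124 = [0.1214 + 0.0938] / 0.2124 = 1.0129 ⇒ 1.01
d₂ = d₁ − σ√T = 1.0129 − 0.2124 = 0.8005 ⇒ 0.80
Risk-neutral Pr[S_T < K] = N(−d₂) = N(-0.80) = 0.2119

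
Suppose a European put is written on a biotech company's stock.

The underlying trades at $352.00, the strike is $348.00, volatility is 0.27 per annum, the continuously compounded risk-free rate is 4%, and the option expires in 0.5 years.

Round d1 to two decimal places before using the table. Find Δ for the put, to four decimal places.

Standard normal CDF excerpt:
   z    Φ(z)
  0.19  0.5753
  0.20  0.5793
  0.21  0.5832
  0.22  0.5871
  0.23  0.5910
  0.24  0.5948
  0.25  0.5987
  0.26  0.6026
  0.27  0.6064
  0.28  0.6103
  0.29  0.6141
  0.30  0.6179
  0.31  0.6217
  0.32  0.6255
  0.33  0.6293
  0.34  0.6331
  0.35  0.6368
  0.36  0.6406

σ√T = 0.27 × 0.7071 = 0.1909
d₁ = [ln(352/348) + (0.04 + ½·0.27²)·0.5] / (σ√T) = (0.0114 + 0.0382) / 0.1909 = 0.2601 ⇒ 0.26
N(d₁) = N(0.26) = 0.6026
Δ_put = N(d₁) − 1 = 0.6026 − 1 = -0.3974

-0.3974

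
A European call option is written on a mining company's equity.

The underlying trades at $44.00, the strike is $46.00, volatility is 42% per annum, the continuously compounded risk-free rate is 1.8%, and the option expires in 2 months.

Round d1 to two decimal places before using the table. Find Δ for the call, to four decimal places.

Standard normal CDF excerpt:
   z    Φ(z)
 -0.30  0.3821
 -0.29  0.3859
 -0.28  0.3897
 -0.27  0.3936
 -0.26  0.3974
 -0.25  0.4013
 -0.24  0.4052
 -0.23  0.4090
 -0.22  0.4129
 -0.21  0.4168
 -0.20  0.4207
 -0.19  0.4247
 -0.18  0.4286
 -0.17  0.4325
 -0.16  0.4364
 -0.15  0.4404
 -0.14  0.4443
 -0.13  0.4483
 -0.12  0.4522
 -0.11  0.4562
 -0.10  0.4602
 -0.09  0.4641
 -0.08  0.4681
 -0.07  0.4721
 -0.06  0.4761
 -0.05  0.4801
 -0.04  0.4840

σ√T = 0.42·√0.1667 = 0.1715
d₁ = [ln(44/46) + (0.018 + 0.42²/2)·0.1667] / 0.1715 = [-0.0445 + 0.0177] / 0.1715 = -0.1560 ≈ -0.16
N(d₁) = N(-0.16) = 0.4364
Δ_call = N(d₁) = 0.4364

0.4364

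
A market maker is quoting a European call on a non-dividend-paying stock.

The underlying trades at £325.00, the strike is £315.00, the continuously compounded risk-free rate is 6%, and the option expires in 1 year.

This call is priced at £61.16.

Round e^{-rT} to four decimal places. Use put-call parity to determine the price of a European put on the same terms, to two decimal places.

£32.83

e^(−rT) = e^(−0.06·1) = 0.9418
Put-call parity: C − P = S − K·e^(−rT) = 325 − 315·0.9418 = 325 − 296.6670 = 28.3330
P = C − (C − P) = 61.16 − (28.3330) = 32.8270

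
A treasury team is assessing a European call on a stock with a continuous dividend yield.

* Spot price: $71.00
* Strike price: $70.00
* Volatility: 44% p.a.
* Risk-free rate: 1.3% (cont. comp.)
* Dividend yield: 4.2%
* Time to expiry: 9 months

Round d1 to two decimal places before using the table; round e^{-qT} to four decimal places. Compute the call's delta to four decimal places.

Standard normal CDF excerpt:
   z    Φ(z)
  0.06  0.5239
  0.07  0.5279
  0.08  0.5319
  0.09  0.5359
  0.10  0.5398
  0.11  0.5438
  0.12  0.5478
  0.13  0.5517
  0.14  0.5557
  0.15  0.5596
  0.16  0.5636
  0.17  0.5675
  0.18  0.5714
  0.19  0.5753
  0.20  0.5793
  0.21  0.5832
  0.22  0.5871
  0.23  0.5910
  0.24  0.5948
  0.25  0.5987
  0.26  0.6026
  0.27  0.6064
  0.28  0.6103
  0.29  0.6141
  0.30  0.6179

σ√T = 0.44 × 0.8660 = 0.3811
d₁ = [ln(71/70) + (0.013 − 0.042 + ½·0.44²)·0.75] / (σ√T) = (0.0142 + 0.0508) / 0.3811 = 0.1707 ≈ 0.17
N(d₁) = N(0.17) = 0.5675
Δ_call = e^(−qT)·N(d₁) = 0.9690·0.5675 = 0.5499

0.5499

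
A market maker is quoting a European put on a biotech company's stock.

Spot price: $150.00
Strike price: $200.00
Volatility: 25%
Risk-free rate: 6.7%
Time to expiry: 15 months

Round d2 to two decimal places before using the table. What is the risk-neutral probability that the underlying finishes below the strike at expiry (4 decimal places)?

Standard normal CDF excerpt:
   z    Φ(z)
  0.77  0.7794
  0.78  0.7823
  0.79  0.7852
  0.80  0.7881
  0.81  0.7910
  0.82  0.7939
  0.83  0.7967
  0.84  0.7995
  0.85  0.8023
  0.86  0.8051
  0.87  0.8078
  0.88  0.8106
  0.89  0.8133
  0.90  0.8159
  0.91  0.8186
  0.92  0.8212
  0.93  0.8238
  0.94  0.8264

0.8078

σ√T = 0.25 × 1.1180 = 0.2795
d₁ = [ln(150/200) + (0.067 + ½·0.25²)·1.25] / (σ√T) = (-0.2877 + 0.1228) / 0.2795 = -0.5899 which rounds to -0.59
d₂ = -0.5899 − 0.2795 = -0.8694 which rounds to -0.87
Risk-neutral Pr[S_T < K] = N(−d₂) = N(0.87) = 0.8078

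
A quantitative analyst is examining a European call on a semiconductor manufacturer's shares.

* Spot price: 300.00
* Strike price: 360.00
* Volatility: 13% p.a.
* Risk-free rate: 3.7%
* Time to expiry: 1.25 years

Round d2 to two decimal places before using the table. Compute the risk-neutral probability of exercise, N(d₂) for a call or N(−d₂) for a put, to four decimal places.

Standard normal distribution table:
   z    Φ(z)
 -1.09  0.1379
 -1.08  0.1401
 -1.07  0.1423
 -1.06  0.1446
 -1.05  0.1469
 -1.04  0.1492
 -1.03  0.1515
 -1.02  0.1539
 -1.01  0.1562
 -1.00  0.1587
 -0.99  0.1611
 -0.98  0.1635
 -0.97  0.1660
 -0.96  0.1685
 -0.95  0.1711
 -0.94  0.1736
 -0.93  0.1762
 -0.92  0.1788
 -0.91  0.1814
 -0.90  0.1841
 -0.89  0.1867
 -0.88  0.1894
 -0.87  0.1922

σ√T = 0.13 × 1.1180 = 0.1453
ln(S/K) + (r + σ²/2)T = ln(300/360) + (0.037 + 0.13²/2)·1.25 = -0.1823 + 0.0568 = -0.1255
d₁ = -0.1255 / 0.1453 = -0.8635 → -0.86
d₂ = d₁ − σ√T = -0.8635 − 0.1453 = -1.0089 → -1.01
Risk-neutral Pr[S_T > K] = N(d₂) = N(-1.01) = 0.1562

0.1562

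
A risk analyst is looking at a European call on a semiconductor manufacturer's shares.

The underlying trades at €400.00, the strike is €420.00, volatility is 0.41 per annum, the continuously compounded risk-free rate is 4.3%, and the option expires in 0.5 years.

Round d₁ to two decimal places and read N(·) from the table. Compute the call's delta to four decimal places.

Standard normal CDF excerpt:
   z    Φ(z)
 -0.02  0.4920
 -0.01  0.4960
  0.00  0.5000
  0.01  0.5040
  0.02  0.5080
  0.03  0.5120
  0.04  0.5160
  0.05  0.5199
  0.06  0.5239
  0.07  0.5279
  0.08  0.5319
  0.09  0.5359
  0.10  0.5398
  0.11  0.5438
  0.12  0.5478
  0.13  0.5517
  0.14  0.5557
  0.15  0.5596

T = 0.5;  σ√T = 0.2899
d₁ = [ln(400/420) + (0.043 + 0.41²/2)·0.5] / 0.2899 = [-0.0488 + 0.0635] / 0.2899 = 0.0508 ≈ 0.05
N(d₁) = N(0.05) = 0.5199
Δ_call = N(d₁) = 0.5199

0.5199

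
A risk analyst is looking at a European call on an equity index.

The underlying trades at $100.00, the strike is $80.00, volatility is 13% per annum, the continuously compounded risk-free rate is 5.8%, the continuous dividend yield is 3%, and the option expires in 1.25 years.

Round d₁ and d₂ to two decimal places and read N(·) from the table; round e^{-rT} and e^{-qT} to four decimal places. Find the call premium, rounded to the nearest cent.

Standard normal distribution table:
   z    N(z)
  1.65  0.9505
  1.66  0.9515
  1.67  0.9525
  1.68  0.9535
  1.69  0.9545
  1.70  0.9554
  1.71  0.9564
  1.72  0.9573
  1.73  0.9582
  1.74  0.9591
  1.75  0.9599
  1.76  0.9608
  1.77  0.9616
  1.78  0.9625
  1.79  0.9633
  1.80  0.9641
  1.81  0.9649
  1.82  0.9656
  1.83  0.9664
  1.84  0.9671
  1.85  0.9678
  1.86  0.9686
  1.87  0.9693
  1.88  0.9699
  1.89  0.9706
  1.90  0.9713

$22.13

T = 1.25;  σ√T = 0.1453
d₁ = [ln(100/80) + (0.058 − 0.03 + 0.13²/2)·1.25] / 0.1453 = [0.2231 + 0.0456] / 0.1453 = 1.8488 ≈ 1.85
d₂ = d₁ − σ√T = 1.8488 − 0.1453 = 1.7034 ≈ 1.70
e^(−qT) = e^(−0.03·1.25) = 0.9632;  e^(−rT) = e^(−0.058·1.25) = 0.9301
N(d₁) = N(1.85) = 0.9678;  N(d₂) = N(1.70) = 0.9554
C = 100·0.9632·0.9678 − 80·0.9301·0.9554 = 93.2185 − 71.0894 = 22.1291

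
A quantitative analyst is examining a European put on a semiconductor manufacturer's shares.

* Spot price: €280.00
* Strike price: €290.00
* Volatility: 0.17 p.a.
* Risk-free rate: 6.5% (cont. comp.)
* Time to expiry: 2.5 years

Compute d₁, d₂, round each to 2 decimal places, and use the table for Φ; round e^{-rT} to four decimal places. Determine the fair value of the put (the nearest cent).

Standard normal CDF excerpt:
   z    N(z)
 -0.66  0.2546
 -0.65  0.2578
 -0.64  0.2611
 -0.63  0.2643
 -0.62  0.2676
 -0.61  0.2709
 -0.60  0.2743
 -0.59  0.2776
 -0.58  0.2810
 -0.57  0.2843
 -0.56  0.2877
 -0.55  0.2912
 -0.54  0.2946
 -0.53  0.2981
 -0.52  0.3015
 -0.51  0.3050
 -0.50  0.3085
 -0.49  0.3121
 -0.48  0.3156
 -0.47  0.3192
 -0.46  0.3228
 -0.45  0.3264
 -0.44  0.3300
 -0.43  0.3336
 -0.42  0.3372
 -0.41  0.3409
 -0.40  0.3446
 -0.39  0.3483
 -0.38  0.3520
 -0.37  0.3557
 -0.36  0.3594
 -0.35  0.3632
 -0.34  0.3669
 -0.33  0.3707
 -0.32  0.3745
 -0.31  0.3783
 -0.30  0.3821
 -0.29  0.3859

T = 2.5;  σ√T = 0.2688
ln(S/K) + (r + σ²/2)T = ln(280/290) + (0.065 + 0.17²/2)·2.5 = -0.0351 + 0.1986 = 0.1635
d₁ = 0.1635 / 0.2688 = 0.6084 → 0.61
d₂ = d₁ − σ√T = 0.6084 − 0.2688 = 0.3396 → 0.34
exp(−rT) = exp(−0.065·2.5) = 0.8500
N(−d₂) = N(-0.34) = 0.3669;  N(−d₁) = N(-0.61) = 0.2709
P = 290·0.8500·0.3669 − 280·0.2709 = 90.4408 − 75.8520 = 14.5889

€14.59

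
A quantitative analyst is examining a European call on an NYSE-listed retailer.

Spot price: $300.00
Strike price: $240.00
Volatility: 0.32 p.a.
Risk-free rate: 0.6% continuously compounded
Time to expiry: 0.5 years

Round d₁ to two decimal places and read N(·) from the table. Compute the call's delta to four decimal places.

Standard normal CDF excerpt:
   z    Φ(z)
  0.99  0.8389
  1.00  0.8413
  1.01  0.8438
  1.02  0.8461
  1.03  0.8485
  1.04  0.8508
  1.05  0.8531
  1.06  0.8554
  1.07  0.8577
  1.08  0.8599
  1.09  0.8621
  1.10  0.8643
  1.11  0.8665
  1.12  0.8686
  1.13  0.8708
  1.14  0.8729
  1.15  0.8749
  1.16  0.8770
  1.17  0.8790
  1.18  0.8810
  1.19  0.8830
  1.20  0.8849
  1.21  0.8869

σ√T = 0.32 × 0.7071 = 0.2263
d₁ = [ln(300/240) + (0.006 + 0.32²/2)·0.5] / 0.2263 = [0.2231 + 0.0286] / 0.2263 = 1.1126 ≈ 1.11
N(d₁) = N(1.11) = 0.8665
Δ_call = N(d₁) = 0.8665

0.8665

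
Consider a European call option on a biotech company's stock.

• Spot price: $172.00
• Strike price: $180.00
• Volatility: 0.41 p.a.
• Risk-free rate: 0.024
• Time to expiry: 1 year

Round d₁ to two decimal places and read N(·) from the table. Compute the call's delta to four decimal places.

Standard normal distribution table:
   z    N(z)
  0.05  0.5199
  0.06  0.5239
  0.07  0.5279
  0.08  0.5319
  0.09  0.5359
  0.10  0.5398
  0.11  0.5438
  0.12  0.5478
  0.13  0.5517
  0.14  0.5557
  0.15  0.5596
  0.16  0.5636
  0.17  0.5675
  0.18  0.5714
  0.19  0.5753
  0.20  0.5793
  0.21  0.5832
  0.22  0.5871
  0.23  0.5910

0.5596

σ√T = 0.41·√1 = 0.4100
d₁ = [ln(172/180) + (0.024 + ½·0.41²)·1] / (σ√T) = (-0.0455 + 0.1080) / 0.4100 = 0.1527 which rounds to 0.15
N(d₁) = N(0.15) = 0.5596
Δ_call = N(d₁) = 0.5596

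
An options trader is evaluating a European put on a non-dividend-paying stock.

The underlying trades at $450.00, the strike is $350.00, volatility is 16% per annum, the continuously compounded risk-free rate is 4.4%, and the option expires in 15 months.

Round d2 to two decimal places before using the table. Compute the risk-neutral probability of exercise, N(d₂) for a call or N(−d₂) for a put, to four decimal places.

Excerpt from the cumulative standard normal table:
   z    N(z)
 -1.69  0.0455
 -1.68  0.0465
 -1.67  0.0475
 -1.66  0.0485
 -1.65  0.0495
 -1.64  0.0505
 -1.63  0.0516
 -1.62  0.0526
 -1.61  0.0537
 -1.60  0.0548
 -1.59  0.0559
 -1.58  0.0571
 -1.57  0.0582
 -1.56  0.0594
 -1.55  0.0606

0.0526

σ√T = 0.16·√1.25 = 0.1789
d₁ = [ln(450/350) + (0.044 + 0.16²/2)·1.25] / 0.1789 = [0.2513 + 0.0710] / 0.1789 = 1.8018 ⇒ 1.80
d₂ = d₁ − σ√T = 1.8018 − 0.1789 = 1.6229 ⇒ 1.62
Risk-neutral Pr[S_T < K] = N(−d₂) = N(-1.62) = 0.0526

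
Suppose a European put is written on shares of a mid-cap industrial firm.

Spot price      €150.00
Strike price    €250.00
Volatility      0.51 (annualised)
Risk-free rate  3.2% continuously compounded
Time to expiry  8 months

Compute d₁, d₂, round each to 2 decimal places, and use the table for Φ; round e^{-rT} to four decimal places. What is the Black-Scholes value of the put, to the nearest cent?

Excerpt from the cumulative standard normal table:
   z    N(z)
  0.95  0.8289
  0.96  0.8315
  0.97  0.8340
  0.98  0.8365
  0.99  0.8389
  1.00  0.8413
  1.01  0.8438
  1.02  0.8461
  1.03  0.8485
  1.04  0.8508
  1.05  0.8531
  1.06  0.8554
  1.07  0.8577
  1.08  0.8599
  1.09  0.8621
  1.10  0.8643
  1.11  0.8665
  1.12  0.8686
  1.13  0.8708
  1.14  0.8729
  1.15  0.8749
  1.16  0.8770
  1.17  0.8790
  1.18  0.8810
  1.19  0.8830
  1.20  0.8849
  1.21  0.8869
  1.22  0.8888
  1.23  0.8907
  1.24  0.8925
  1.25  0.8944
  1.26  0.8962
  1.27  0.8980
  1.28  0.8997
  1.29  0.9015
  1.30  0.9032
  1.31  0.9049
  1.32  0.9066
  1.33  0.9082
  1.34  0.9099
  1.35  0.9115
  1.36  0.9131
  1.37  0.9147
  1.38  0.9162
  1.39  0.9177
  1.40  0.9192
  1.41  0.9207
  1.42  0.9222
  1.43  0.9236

σ√T = 0.51 × 0.8165 = 0.4164
d₁ = [ln(150/250) + (0.032 + 0.51²/2)·0.6667] / 0.4164 = [-0.5108 + 0.1080] / 0.4164 = -0.9673 which rounds to -0.97
d₂ = d₁ − σ√T = -0.9673 − 0.4164 = -1.3837 which rounds to -1.38
exp(−rT) = exp(−0.032·0.6667) = 0.9789
P = 250·0.9789·N(1.38) − 150·N(0.97) = 250·0.9789·0.9162 − 150·0.8340 = 224.2170 − 125.1000 = 99.1170

€99.12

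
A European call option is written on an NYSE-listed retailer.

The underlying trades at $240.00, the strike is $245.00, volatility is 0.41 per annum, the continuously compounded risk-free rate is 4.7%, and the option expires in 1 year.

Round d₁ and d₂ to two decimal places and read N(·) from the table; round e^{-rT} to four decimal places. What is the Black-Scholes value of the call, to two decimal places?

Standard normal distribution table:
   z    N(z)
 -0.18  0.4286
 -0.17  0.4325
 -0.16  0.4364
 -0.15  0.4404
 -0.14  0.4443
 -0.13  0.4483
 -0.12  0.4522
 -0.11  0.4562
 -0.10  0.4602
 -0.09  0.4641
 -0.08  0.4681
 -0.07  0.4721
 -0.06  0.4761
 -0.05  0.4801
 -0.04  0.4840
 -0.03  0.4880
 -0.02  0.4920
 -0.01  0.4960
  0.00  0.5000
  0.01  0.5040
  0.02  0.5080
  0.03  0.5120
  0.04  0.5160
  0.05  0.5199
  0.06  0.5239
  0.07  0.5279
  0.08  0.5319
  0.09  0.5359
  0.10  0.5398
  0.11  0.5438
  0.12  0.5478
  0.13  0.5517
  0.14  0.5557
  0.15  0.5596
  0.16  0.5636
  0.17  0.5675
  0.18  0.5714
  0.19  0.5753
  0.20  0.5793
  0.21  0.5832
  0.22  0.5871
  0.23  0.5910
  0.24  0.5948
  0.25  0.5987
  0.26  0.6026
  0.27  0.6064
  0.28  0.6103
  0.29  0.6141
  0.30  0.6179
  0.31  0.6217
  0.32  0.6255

σ√T = 0.41·√1 = 0.4100
d₁ = [ln(240/245) + (0.047 + ½·0.41²)·1] / (σ√T) = (-0.0206 + 0.1310) / 0.4100 = 0.2693 → 0.27
d₂ = 0.2693 − 0.4100 = -0.1407 → -0.14
exp(−rT) = exp(−0.047·1) = 0.9541
N(d₁) = N(0.27) = 0.6064;  N(d₂) = N(-0.14) = 0.4443
C = 240·0.6064 − 245·0.9541·0.4443 = 145.5360 − 103.8571 = 41.6789

$41.68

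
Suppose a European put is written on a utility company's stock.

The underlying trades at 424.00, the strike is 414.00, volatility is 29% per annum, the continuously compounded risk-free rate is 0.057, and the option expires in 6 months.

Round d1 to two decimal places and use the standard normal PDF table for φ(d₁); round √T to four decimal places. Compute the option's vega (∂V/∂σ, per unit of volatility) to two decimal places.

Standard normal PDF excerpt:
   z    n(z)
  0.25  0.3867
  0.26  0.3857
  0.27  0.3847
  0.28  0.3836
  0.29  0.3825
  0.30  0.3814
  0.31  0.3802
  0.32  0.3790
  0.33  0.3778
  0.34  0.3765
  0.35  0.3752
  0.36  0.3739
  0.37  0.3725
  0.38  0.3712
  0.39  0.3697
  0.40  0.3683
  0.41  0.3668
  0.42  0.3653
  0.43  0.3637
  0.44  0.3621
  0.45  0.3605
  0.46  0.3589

112.10

σ√T = 0.29·√0.5 = 0.2051
d₁ = [ln(424/414) + (0.057 + 0.29²/2)·0.5] / 0.2051 = [0.0239 + 0.0495] / 0.2051 = 0.3579 ≈ 0.36
√T = √0.5 = 0.7071
φ(d₁) = φ(0.36) = 0.3739
vega = S·φ(d₁)·√T = 424·0.3739·0.7071 = 112.0991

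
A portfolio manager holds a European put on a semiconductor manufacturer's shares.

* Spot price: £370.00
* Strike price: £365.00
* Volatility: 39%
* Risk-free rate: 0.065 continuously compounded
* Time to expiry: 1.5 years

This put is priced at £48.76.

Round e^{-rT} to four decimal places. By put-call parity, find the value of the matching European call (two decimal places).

£87.67

e^(−rT) = e^(−0.065·1.5) = 0.9071
Put-call parity: C − P = S − K·e^(−rT) = 370 − 365·0.9071 = 370 − 331.0915 = 38.9085
C = P + (C − P) = 48.76 + (38.9085) = 87.6685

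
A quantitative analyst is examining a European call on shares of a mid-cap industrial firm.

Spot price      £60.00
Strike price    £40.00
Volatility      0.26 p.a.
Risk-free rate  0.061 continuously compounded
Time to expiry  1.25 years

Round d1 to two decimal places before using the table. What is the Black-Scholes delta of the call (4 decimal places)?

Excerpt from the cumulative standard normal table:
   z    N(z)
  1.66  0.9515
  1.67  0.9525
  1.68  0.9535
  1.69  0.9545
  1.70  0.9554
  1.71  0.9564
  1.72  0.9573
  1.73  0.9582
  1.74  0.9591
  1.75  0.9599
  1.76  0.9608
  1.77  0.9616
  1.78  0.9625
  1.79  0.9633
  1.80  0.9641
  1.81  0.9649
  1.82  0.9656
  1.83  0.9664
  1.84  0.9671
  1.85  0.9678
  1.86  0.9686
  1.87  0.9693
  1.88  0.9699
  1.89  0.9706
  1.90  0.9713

0.9641

σ√T = 0.26·√1.25 = 0.2907
d₁ = [ln(60/40) + (0.061 + 0.26²/2)·1.25] / 0.2907 = [0.4055 + 0.1185] / 0.2907 = 1.8025 → 1.80
N(d₁) = N(1.80) = 0.9641
Δ_call = N(d₁) = 0.9641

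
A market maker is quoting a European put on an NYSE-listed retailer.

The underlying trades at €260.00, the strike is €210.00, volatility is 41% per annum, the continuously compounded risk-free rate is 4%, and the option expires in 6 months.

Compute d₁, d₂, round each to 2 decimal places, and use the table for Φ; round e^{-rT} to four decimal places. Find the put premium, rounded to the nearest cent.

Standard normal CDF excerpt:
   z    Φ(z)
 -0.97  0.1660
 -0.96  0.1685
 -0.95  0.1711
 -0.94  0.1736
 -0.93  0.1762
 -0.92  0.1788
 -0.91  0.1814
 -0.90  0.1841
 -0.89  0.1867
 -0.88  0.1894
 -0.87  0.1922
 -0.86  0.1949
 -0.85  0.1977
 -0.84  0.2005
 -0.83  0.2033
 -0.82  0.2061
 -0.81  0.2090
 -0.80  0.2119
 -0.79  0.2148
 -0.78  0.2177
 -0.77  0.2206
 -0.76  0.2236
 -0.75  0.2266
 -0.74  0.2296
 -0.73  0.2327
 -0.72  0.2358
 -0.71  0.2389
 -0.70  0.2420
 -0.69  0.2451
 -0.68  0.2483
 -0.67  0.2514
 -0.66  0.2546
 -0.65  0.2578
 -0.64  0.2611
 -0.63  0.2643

€7.92

T = 0.5;  σ√T = 0.2899
d₁ = [ln(260/210) + (0.04 + ½·0.41²)·0.5] / (σ√T) = (0.2136 + 0.0620) / 0.2899 = 0.9506 which rounds to 0.95
d₂ = 0.9506 − 0.2899 = 0.6607 which rounds to 0.66
exp(−rT) = exp(−0.04·0.5) = 0.9802
P = 210·0.9802·N(-0.66) − 260·N(-0.95) = 210·0.9802·0.2546 − 260·0.1711 = 52.4074 − 44.4860 = 7.9214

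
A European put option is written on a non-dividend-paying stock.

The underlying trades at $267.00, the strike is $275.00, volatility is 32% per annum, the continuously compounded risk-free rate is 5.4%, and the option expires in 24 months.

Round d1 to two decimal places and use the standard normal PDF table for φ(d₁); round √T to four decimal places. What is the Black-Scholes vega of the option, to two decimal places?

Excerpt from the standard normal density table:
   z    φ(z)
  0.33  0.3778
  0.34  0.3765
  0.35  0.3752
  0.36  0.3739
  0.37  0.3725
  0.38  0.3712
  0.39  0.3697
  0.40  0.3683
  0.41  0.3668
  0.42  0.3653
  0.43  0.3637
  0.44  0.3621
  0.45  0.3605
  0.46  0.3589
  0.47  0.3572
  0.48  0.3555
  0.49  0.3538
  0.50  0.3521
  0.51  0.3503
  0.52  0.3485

139.07

σ√T = 0.32 × 1.4142 = 0.4525
d₁ = [ln(267/275) + (0.054 + 0.32²/2)·2] / 0.4525 = [-0.0295 + 0.2104] / 0.4525 = 0.3997 → 0.40
√T = √2 = 1.4142
φ(d₁) = φ(0.40) = 0.3683
vega = S·φ(d₁)·√T = 267·0.3683·1.4142 = 139.0669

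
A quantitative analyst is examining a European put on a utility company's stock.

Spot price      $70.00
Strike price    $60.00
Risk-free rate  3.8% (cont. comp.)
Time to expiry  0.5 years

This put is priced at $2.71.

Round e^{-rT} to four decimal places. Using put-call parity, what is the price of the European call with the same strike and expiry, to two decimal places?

$13.84

exp(−rT) = exp(−0.038·0.5) = 0.9812
Put-call parity: C − P = S − K·e^(−rT) = 70 − 60·0.9812 = 70 − 58.8720 = 11.1280
C = P + (C − P) = 2.71 + (11.1280) = 13.8380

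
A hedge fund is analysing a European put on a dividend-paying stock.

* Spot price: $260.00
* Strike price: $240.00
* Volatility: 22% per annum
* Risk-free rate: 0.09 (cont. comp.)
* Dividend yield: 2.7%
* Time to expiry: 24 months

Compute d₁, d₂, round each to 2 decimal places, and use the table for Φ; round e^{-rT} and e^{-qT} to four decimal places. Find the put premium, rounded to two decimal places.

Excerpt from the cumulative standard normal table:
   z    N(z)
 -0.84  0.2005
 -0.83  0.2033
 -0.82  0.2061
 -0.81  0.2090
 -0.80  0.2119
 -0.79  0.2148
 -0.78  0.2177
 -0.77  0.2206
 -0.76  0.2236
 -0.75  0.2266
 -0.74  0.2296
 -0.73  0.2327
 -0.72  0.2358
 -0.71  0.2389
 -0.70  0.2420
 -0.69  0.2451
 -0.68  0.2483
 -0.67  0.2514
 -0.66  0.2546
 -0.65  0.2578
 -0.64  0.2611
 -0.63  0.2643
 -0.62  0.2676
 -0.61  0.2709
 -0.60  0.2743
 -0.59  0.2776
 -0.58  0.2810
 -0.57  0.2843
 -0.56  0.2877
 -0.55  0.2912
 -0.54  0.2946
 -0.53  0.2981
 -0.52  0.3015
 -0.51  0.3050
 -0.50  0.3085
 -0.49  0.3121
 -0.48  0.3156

$10.38

σ√T = 0.22·√2 = 0.3111
d₁ = [ln(260/240) + (0.09 − 0.027 + 0.22²/2)·2] / 0.3111 = [0.0800 + 0.1744] / 0.3111 = 0.8178 → 0.82
d₂ = d₁ − σ√T = 0.8178 − 0.3111 = 0.5067 → 0.51
e^(−qT) = e^(−0.027·2) = 0.9474;  e^(−rT) = e^(−0.09·2) = 0.8353
N(−d₂) = N(-0.51) = 0.3050;  N(−d₁) = N(-0.82) = 0.2061
P = 240·0.8353·0.3050 − 260·0.9474·0.2061 = 61.1440 − 50.7674 = 10.3766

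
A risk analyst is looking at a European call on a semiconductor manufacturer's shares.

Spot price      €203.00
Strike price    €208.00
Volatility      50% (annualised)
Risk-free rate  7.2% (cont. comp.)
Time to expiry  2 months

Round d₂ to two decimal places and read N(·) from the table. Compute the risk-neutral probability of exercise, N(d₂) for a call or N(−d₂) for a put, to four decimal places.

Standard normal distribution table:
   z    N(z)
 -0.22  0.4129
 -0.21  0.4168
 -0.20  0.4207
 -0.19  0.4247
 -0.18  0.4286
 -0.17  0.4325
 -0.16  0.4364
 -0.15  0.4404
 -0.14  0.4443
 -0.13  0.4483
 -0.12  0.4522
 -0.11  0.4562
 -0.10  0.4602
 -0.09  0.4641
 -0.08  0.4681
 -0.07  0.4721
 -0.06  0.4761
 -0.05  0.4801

0.4364

σ√T = 0.5·√0.1667 = 0.2041
d₁ = [ln(203/208) + (0.072 + ½·0.5²)·0.1667] / (σ√T) = (-0.0243 + 0.0328) / 0.2041 = 0.0416 which rounds to 0.04
d₂ = 0.0416 − 0.2041 = -0.1625 which rounds to -0.16
Risk-neutral Pr[S_T > K] = N(d₂) = N(-0.16) = 0.4364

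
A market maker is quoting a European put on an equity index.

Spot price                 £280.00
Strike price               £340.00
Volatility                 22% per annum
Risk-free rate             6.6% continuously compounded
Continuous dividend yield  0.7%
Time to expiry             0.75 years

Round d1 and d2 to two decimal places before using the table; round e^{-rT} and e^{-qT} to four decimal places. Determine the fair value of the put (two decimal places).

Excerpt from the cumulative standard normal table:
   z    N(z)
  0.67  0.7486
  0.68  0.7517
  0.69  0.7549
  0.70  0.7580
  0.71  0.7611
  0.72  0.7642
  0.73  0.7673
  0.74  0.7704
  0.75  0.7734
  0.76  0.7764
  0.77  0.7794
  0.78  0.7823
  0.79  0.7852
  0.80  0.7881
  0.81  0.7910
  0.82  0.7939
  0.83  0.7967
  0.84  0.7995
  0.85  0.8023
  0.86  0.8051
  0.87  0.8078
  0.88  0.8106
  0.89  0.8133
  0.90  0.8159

T = 0.75;  σ√T = 0.1905
d₁ = [ln(280/340) + (0.066 − 0.007 + 0.22²/2)·0.75] / 0.1905 = [-0.1942 + 0.0624] / 0.1905 = -0.6915 ≈ -0.69
d₂ = d₁ − σ√T = -0.6915 − 0.1905 = -0.8821 ≈ -0.88
exp(−qT) = exp(−0.007·0.75) = 0.9948;  exp(−rT) = exp(−0.066·0.75) = 0.9517
N(−d₂) = N(0.88) = 0.8106;  N(−d₁) = N(0.69) = 0.7549
P = 340·0.9517·0.8106 − 280·0.9948·0.7549 = 262.2923 − 210.2729 = 52.0195

£52.02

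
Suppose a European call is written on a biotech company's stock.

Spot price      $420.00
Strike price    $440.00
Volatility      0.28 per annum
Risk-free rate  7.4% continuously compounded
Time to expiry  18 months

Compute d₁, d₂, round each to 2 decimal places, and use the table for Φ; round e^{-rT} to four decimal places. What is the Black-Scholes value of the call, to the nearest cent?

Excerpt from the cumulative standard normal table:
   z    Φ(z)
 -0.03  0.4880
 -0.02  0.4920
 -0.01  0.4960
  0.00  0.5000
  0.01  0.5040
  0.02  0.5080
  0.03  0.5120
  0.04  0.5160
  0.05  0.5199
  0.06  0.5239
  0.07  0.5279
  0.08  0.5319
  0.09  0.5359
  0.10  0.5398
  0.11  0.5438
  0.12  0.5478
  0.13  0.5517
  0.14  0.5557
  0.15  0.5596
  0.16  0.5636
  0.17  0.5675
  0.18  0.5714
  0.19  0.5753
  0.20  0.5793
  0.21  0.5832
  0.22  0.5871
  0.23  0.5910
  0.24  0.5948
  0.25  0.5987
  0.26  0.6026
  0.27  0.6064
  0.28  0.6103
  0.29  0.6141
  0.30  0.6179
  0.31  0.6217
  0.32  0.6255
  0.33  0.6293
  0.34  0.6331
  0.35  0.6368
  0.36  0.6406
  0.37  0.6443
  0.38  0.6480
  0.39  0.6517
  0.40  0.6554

σ√T = 0.28·√1.5 = 0.3429
d₁ = [ln(420/440) + (0.074 + 0.28²/2)·1.5] / 0.3429 = [-0.0465 + 0.1698] / 0.3429 = 0.3595 ≈ 0.36
d₂ = d₁ − σ√T = 0.3595 − 0.3429 = 0.0166 ≈ 0.02
exp(−rT) = exp(−0.074·1.5) = 0.8949
N(d₁) = N(0.36) = 0.6406;  N(d₂) = N(0.02) = 0.5080
C = 420·0.6406 − 440·0.8949·0.5080 = 269.0520 − 200.0280 = 69.0240

$69.02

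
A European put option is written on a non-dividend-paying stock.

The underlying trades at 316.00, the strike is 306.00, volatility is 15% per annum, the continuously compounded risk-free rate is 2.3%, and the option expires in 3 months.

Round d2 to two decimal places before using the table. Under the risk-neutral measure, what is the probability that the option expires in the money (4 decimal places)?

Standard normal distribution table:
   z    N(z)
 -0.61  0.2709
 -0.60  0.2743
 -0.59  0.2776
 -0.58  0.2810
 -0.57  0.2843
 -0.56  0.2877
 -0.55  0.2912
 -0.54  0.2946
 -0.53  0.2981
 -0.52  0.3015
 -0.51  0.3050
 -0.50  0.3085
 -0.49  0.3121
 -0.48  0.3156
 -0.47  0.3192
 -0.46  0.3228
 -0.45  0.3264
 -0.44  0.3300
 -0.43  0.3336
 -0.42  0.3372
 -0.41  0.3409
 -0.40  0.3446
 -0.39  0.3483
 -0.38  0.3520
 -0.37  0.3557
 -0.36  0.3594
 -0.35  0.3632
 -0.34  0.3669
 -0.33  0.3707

σ√T = 0.15·√0.25 = 0.0750
d₁ = [ln(316/306) + (0.023 + 0.15²/2)·0.25] / 0.0750 = [0.0322 + 0.0086] / 0.0750 = 0.5429 → 0.54
d₂ = d₁ − σ√T = 0.5429 − 0.0750 = 0.4679 → 0.47
Pr(exercise) under Q = N(−d₂) = N(-0.47) = 0.3192

0.3192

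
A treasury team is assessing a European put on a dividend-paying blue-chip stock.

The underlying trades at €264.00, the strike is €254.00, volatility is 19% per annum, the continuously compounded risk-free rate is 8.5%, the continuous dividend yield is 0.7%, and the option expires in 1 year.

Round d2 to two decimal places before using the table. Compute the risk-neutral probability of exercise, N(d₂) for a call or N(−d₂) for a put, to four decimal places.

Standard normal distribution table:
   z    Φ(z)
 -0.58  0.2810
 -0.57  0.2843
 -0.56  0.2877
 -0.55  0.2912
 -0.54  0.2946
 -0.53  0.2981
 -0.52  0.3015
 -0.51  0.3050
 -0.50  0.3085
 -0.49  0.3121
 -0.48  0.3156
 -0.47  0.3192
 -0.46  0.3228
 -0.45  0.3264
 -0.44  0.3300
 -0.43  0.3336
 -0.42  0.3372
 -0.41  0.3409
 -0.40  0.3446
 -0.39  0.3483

T = 1;  σ√T = 0.1900
d₁ = [ln(264/254) + (0.085 − 0.007 + 0.19²/2)·1] / 0.1900 = [0.0386 + 0.0960] / 0.1900 = 0.7088 which rounds to 0.71
d₂ = d₁ − σ√T = 0.7088 − 0.1900 = 0.5188 which rounds to 0.52
Risk-neutral Pr[S_T < K] = N(−d₂) = N(-0.52) = 0.3015

0.3015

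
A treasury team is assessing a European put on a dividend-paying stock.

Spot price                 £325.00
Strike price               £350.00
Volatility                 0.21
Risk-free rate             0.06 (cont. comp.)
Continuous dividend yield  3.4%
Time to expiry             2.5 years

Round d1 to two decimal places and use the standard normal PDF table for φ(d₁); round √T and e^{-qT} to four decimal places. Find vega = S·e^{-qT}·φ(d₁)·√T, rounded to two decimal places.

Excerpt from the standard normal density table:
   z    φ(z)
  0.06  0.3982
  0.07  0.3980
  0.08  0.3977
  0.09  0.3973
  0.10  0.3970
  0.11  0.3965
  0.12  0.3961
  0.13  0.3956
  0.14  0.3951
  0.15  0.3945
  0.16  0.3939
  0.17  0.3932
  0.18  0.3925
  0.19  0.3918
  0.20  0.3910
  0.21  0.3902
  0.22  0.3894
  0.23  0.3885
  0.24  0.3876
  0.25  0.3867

186.48

σ√T = 0.21 × 1.5811 = 0.3320
ln(S/K) + (r − q + σ²/2)T = ln(325/350) + (0.06 − 0.034 + 0.21²/2)·2.5 = -0.0741 + 0.1201 = 0.0460
d₁ = 0.0460 / 0.3320 = 0.1386 → 0.14
√T = √2.5 = 1.5811
φ(d₁) = φ(0.14) = 0.3951
exp(−qT) = exp(−0.034·2.5) = 0.9185
vega = S·exp(−qT)·φ(d₁)·√T = 325·0.9185·0.3951·1.5811 = 186.4786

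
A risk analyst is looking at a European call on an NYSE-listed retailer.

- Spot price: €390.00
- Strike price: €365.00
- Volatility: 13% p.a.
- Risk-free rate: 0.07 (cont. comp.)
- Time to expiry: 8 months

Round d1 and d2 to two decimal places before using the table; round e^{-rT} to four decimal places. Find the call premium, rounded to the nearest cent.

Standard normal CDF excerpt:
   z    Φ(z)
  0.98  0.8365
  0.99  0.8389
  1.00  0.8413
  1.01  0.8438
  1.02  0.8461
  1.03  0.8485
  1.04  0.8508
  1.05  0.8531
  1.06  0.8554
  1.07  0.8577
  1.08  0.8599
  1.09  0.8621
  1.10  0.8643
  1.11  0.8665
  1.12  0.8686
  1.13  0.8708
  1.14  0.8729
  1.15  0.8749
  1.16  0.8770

σ√T = 0.13·√0.6667 = 0.1061
d₁ = [ln(390/365) + (0.07 + ½·0.13²)·0.6667] / (σ√T) = (0.0662 + 0.0523) / 0.1061 = 1.1169 which rounds to 1.12
d₂ = 1.1169 − 0.1061 = 1.0107 which rounds to 1.01
e^(−rT) = e^(−0.07·0.6667) = 0.9544
N(d₁) = N(1.12) = 0.8686;  N(d₂) = N(1.01) = 0.8438
C = 390·0.8686 − 365·0.9544·0.8438 = 338.7540 − 293.9428 = 44.8112

€44.81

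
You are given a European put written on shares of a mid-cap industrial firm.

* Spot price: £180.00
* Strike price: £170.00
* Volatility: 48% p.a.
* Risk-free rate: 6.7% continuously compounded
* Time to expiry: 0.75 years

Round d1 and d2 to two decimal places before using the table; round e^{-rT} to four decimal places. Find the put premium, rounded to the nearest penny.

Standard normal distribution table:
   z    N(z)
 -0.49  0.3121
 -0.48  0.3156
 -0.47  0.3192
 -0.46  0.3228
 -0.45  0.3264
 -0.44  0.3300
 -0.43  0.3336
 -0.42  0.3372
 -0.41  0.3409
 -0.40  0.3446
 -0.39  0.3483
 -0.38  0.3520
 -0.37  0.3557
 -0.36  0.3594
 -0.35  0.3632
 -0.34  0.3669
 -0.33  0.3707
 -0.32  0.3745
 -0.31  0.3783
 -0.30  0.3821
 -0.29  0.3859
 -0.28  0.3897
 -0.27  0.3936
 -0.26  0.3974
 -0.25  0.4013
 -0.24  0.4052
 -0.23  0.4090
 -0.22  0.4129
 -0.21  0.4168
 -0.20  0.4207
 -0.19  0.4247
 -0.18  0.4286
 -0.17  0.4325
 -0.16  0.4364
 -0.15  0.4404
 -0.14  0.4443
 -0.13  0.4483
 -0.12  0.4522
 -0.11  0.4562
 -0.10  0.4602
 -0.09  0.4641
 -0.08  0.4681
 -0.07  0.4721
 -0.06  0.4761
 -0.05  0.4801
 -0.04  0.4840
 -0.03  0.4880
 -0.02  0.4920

£20.16

σ√T = 0.48 × 0.8660 = 0.4157
d₁ = [ln(180/170) + (0.067 + 0.48²/2)·0.75] / 0.4157 = [0.0572 + 0.1366] / 0.4157 = 0.4662 which rounds to 0.47
d₂ = d₁ − σ√T = 0.4662 − 0.4157 = 0.0505 which rounds to 0.05
e^(−rT) = e^(−0.067·0.75) = 0.9510
P = 170·0.9510·N(-0.05) − 180·N(-0.47) = 170·0.9510·0.4801 − 180·0.3192 = 77.6178 − 57.4560 = 20.1618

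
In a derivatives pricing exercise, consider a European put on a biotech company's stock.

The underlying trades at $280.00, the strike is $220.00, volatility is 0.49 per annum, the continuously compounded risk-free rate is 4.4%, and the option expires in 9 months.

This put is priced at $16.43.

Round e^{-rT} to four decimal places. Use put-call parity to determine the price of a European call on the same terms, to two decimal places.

exp(−rT) = exp(−0.044·0.75) = 0.9675
Put-call parity: C − P = S − K·e^(−rT) = 280 − 220·0.9675 = 280 − 212.8500 = 67.1500
C = P + (C − P) = 16.43 + (67.1500) = 83.5800

$83.58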